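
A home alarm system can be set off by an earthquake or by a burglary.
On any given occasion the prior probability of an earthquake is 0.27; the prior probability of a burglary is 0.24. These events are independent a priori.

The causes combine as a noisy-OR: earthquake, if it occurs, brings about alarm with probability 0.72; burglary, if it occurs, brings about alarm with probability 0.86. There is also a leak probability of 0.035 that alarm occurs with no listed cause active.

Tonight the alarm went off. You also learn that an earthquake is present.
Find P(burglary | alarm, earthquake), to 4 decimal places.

P(burglary | alarm, earthquake) ≈ 0.2940

Under noisy-OR, P(alarm | causes) = 1 − (1−0.035)·∏(1−qᵢ) over the active causes.
Sum P(alarm|·) weighted by the priors over both values of burglary:
  P(alarm | earthquake) = 0.7298·0.76 + 0.962172·0.24
        = 0.554648 + 0.230921 = 0.785569
Keeping only the burglary-present terms gives 0.230921, so
  P(burglary | alarm, earthquake) = 0.230921 / 0.785569 ≈ 0.2940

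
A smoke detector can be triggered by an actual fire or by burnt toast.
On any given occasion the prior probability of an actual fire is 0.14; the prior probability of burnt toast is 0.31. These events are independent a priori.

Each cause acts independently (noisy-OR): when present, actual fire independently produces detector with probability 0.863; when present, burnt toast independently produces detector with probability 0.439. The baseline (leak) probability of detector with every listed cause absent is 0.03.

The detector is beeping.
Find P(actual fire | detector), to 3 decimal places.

P(actual fire | detector) ≈ 0.471

Under noisy-OR, P(detector | causes) = 1 − (1−0.03)·∏(1−qᵢ) over the active causes.
P(detector) = 0.03·0.86·0.69 + 0.45583·0.86·0.31 + 0.86711·0.14·0.69 + 0.925449·0.14·0.31 = 0.017802 + 0.121524 + 0.083763 + 0.040164 = 0.263253
Of this, 0.123927 comes from 0.083763 + 0.040164 (the actual fire=true cases).
Hence the posterior is 0.123927/0.263253 ≈ 0.471.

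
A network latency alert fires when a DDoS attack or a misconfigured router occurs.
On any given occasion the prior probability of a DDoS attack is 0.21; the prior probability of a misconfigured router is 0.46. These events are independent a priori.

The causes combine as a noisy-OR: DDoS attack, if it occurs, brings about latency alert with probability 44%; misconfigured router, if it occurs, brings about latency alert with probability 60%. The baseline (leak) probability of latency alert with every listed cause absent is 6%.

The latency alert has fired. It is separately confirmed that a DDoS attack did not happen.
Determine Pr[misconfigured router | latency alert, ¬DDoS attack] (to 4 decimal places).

Pr[misconfigured router | latency alert, ¬DDoS attack] ≈ 0.8986

Under noisy-OR, P(latency alert | causes) = 1 − (1−0.06)·∏(1−qᵢ) over the active causes.
Enumerate both values of misconfigured router and weight by the priors:
  P(latency alert | ¬DDoS attack) = 0.06×0.54 + 0.624×0.46
        = 0.032400 + 0.287040 = 0.319440
Configurations with misconfigured router contribute 0.287040, so
  P(misconfigured router | latency alert, ¬DDoS attack) = 0.287040 / 0.319440 ≈ 0.8986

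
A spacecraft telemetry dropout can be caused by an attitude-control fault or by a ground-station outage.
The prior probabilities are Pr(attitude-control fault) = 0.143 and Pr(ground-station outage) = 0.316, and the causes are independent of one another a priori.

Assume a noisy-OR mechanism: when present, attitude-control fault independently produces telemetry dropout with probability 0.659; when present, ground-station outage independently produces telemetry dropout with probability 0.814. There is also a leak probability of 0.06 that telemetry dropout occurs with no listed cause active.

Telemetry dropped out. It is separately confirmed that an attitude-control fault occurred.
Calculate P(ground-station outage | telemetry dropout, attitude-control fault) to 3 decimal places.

Under noisy-OR, P(telemetry dropout | causes) = 1 − (1−0.06)·∏(1−qᵢ) over the active causes.
P(telemetry dropout | attitude-control fault) = 0.67946×0.684 + 0.94038×0.316 = 0.464751 + 0.297160 = 0.761911
The ground-station outage-present share is 0.94038×0.316 = 0.297160.
Hence the posterior is 0.297160/0.761911 ≈ 0.390.

P(ground-station outage | telemetry dropout, attitude-control fault) ≈ 0.390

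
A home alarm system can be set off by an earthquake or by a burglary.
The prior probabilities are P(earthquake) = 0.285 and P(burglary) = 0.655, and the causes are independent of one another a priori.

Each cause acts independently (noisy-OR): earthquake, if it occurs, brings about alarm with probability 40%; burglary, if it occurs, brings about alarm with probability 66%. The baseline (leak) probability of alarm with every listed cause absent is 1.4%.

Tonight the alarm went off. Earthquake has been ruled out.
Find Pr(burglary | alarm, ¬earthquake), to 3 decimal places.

Pr(burglary | alarm, ¬earthquake) ≈ 0.989

Under noisy-OR, P(alarm | causes) = 1 − (1−0.014)·∏(1−qᵢ) over the active causes.
Sum P(alarm|·) weighted by the priors over both values of burglary:
  P(alarm | ¬earthquake) = 0.014·0.345 + 0.66476·0.655
        = 0.004830 + 0.435418 = 0.440248
Keeping only the burglary-present terms gives 0.435418, so
  P(burglary | alarm, ¬earthquake) = 0.435418 / 0.440248 ≈ 0.989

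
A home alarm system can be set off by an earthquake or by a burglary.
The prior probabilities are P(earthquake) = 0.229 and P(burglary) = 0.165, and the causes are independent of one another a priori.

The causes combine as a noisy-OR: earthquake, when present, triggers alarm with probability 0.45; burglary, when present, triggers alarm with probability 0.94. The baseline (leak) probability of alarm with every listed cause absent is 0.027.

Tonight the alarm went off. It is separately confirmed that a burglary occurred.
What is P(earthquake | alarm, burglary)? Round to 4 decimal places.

P(earthquake | alarm, burglary) ≈ 0.2339

Under noisy-OR, P(alarm | causes) = 1 − (1−0.027)·∏(1−qᵢ) over the active causes.
Sum P(alarm|·) weighted by the priors over both values of earthquake:
  P(alarm | burglary) = 0.94162·0.771 + 0.967891·0.229
        = 0.725989 + 0.221647 = 0.947636
The terms with earthquake present sum to 0.221647, so
  P(earthquake | alarm, burglary) = 0.221647 / 0.947636 ≈ 0.2339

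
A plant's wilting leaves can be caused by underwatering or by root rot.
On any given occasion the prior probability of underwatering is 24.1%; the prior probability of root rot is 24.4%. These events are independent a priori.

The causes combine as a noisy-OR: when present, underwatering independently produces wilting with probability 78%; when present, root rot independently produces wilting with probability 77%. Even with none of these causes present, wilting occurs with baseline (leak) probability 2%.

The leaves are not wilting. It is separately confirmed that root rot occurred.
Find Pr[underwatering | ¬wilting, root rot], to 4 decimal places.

Pr[underwatering | ¬wilting, root rot] ≈ 0.0653

Under noisy-OR, P(wilting | causes) = 1 − (1−0.02)·∏(1−qᵢ) over the active causes.
P(¬wilting | root rot) = 0.2254*0.759 + 0.049588*0.241 = 0.171079 + 0.011951 = 0.183030
Of this, 0.011951 comes from 0.049588*0.241 (the underwatering=true cases).
P(underwatering | ¬wilting, root rot) = 0.011951 / 0.183030 ≈ 0.0653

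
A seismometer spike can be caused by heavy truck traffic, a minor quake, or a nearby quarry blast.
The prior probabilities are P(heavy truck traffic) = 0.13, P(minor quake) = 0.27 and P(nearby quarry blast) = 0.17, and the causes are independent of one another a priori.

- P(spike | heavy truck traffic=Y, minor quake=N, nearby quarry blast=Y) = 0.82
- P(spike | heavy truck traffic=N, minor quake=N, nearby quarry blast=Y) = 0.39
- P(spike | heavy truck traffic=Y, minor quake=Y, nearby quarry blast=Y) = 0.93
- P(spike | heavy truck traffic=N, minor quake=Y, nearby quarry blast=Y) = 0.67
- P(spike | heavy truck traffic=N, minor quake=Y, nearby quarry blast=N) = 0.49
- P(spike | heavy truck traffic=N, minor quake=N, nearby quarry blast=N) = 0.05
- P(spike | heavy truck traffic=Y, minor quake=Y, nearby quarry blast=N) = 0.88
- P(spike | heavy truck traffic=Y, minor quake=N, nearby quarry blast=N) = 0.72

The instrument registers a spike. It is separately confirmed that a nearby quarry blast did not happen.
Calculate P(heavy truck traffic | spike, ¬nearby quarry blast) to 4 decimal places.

P(spike | ¬nearby quarry blast) = 0.05*0.87*0.73 + 0.49*0.87*0.27 + 0.72*0.13*0.73 + 0.88*0.13*0.27 = 0.031755 + 0.115101 + 0.068328 + 0.030888 = 0.246072
The heavy truck traffic-present share is 0.068328 + 0.030888 = 0.099216.
So P(heavy truck traffic | spike, ¬nearby quarry blast) = 0.099216/0.246072 ≈ 0.4032.

P(heavy truck traffic | spike, ¬nearby quarry blast) ≈ 0.4032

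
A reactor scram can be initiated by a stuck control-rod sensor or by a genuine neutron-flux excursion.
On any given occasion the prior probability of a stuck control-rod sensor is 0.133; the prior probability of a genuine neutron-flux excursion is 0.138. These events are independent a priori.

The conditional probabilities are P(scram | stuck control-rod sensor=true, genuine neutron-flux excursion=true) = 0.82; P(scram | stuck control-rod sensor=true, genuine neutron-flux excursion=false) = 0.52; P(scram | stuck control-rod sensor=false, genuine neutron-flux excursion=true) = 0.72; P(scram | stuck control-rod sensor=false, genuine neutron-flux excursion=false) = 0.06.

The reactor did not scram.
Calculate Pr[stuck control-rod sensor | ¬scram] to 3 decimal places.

Pr[stuck control-rod sensor | ¬scram] ≈ 0.073

By total probability over the 4 (stuck control-rod sensor, genuine neutron-flux excursion) configurations:
  P(¬scram) = 0.94*0.867*0.862 + 0.28*0.867*0.138 + 0.48*0.133*0.862 + 0.18*0.133*0.138
        = 0.702513 + 0.033501 + 0.055030 + 0.003304 = 0.794348
The terms with stuck control-rod sensor present sum to 0.058334, so
  P(stuck control-rod sensor | ¬scram) = 0.058334 / 0.794348 ≈ 0.073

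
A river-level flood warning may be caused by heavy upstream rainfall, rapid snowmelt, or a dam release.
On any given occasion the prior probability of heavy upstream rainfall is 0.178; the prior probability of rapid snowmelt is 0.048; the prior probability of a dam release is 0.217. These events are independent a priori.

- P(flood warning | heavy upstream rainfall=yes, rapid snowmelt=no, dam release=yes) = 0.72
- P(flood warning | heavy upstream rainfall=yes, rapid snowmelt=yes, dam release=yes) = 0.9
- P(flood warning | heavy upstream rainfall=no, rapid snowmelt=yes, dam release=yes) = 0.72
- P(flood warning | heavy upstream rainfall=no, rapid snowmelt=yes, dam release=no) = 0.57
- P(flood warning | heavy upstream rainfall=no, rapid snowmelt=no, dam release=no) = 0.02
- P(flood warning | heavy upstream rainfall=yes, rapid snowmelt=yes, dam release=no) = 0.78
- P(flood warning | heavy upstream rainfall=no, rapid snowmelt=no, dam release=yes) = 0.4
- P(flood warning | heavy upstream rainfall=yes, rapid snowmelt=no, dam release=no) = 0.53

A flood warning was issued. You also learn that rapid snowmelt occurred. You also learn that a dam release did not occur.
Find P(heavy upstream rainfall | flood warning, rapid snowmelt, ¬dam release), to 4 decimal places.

P(flood warning | rapid snowmelt, ¬dam release) = 0.57*0.822 + 0.78*0.178 = 0.468540 + 0.138840 = 0.607380
Restricting to configurations with heavy upstream rainfall present: 0.78*0.178 = 0.138840.
Hence the posterior is 0.138840/0.607380 ≈ 0.2286.

P(heavy upstream rainfall | flood warning, rapid snowmelt, ¬dam release) ≈ 0.2286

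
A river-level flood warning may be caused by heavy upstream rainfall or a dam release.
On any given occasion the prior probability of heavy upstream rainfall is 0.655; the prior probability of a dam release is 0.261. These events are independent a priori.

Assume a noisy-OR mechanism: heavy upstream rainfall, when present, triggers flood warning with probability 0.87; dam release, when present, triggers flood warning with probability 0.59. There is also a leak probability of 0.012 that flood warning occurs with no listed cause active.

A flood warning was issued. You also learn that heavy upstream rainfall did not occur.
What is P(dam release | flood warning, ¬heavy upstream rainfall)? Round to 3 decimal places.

Under noisy-OR, P(flood warning | causes) = 1 − (1−0.012)·∏(1−qᵢ) over the active causes.
P(flood warning | ¬heavy upstream rainfall) = 0.012×0.739 + 0.59492×0.261 = 0.008868 + 0.155274 = 0.164142
Of this, 0.155274 comes from 0.59492×0.261 (the dam release=true cases).
P(dam release | flood warning, ¬heavy upstream rainfall) = 0.155274 / 0.164142 ≈ 0.946

P(dam release | flood warning, ¬heavy upstream rainfall) ≈ 0.946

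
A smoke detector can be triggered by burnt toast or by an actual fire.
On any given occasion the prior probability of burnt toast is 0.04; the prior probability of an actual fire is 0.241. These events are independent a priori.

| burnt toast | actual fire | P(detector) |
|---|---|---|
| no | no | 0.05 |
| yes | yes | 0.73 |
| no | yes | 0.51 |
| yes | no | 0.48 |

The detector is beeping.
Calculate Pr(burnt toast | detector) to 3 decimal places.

Sum P(detector|·) weighted by the priors over the 4 (burnt toast, actual fire) configurations:
  P(detector) = 0.05·0.96·0.759 + 0.51·0.96·0.241 + 0.48·0.04·0.759 + 0.73·0.04·0.241
        = 0.036432 + 0.117994 + 0.014573 + 0.007037 = 0.176036
Configurations with burnt toast contribute 0.021610, so
  P(burnt toast | detector) = 0.021610 / 0.176036 ≈ 0.123

Pr(burnt toast | detector) ≈ 0.123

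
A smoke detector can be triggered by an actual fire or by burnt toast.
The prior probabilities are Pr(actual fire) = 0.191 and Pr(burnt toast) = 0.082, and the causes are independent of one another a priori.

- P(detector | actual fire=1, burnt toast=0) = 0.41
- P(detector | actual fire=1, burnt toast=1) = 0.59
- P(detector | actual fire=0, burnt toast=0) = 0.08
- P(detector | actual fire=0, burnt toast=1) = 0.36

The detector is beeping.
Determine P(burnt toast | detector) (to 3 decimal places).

Sum P(detector|·) weighted by the priors over the 4 (actual fire, burnt toast) configurations:
  P(detector) = 0.08·0.809·0.918 + 0.36·0.809·0.082 + 0.41·0.191·0.918 + 0.59·0.191·0.082
        = 0.059413 + 0.023882 + 0.071889 + 0.009241 = 0.164425
Configurations with burnt toast contribute 0.033123, so
  P(burnt toast | detector) = 0.033123 / 0.164425 ≈ 0.201

P(burnt toast | detector) ≈ 0.201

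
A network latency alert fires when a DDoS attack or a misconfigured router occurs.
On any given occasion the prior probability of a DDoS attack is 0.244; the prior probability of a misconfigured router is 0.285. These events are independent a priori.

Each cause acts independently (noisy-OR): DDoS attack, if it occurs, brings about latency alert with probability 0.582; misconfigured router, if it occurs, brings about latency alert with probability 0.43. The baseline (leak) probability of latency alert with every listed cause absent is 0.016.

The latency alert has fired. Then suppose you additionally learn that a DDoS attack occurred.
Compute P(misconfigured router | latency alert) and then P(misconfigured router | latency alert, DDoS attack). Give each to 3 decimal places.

Under noisy-OR, P(latency alert | causes) = 1 − (1−0.016)·∏(1−qᵢ) over the active causes.
For the numerator, keep only misconfigured router=true terms: 0.094613 + 0.053236 = 0.147849
The normalizing constant is 0.016·0.756·0.715 + 0.43912·0.756·0.285 + 0.588688·0.244·0.715 + 0.765552·0.244·0.285 = 0.259201
Posterior = 0.147849 / 0.259201 ≈ 0.570

With the extra evidence:
By total probability over both values of misconfigured router:
  P(latency alert | DDoS attack) = 0.588688×0.715 + 0.765552×0.285
        = 0.420912 + 0.218182 = 0.639094
Configurations with misconfigured router contribute 0.218182, so
  P(misconfigured router | latency alert, DDoS attack) = 0.218182 / 0.639094 ≈ 0.341
— DDoS attack explains away the evidence for misconfigured router.

P(misconfigured router | latency alert) ≈ 0.570; P(misconfigured router | latency alert, DDoS attack) ≈ 0.341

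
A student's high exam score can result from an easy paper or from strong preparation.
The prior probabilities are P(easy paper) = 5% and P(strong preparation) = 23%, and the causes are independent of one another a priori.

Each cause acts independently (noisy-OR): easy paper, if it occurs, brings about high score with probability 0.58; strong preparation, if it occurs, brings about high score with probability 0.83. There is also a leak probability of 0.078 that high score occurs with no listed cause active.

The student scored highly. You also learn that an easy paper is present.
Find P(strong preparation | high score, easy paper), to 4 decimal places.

P(strong preparation | high score, easy paper) ≈ 0.3129

Under noisy-OR, P(high score | causes) = 1 − (1−0.078)·∏(1−qᵢ) over the active causes.
For the numerator, keep only strong preparation=true terms: 0.934169×0.23 = 0.214859
Normalizer over all consistent configurations: 0.61276×0.77 + 0.934169×0.23 = 0.686684
Posterior = 0.214859 / 0.686684 ≈ 0.3129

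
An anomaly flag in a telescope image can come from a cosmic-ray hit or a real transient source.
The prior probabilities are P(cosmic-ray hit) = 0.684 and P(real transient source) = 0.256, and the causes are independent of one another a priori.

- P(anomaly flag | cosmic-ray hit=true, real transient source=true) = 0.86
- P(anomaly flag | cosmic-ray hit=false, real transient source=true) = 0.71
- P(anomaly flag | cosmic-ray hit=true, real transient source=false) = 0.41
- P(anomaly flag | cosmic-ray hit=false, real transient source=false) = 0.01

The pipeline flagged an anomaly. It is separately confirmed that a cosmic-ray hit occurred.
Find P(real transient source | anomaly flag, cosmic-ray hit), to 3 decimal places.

P(anomaly flag | cosmic-ray hit) = 0.41*0.744 + 0.86*0.256 = 0.305040 + 0.220160 = 0.525200
The real transient source-present share is 0.86*0.256 = 0.220160.
Hence the posterior is 0.220160/0.525200 ≈ 0.419.

P(real transient source | anomaly flag, cosmic-ray hit) ≈ 0.419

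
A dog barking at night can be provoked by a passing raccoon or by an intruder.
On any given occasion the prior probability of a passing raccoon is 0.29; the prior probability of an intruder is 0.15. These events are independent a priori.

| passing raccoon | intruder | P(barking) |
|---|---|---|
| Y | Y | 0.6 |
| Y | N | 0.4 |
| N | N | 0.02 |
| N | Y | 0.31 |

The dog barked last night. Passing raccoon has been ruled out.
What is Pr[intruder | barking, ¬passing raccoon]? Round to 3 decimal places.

Enumerate both values of intruder and weight by the priors:
  P(barking | ¬passing raccoon) = 0.02*0.85 + 0.31*0.15
        = 0.017000 + 0.046500 = 0.063500
The terms with intruder present sum to 0.046500, so
  P(intruder | barking, ¬passing raccoon) = 0.046500 / 0.063500 ≈ 0.732

Pr[intruder | barking, ¬passing raccoon] ≈ 0.732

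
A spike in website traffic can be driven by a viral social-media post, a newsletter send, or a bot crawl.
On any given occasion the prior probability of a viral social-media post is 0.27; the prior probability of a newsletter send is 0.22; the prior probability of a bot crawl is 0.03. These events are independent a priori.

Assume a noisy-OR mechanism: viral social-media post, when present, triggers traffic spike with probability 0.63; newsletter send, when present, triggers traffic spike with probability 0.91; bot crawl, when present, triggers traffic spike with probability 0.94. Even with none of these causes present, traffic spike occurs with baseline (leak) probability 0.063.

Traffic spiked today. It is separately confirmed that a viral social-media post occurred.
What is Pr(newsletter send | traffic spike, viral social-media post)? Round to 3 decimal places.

Under noisy-OR, P(traffic spike | causes) = 1 − (1−0.063)·∏(1−qᵢ) over the active causes.
P(traffic spike | viral social-media post) = 0.65331·0.78·0.97 + 0.979199·0.78·0.03 + 0.968798·0.22·0.97 + 0.998128·0.22·0.03 = 0.494294 + 0.022913 + 0.206741 + 0.006588 = 0.730536
Restricting to configurations with newsletter send present: 0.206741 + 0.006588 = 0.213329.
So P(newsletter send | traffic spike, viral social-media post) = 0.213329/0.730536 ≈ 0.292.

Pr(newsletter send | traffic spike, viral social-media post) ≈ 0.292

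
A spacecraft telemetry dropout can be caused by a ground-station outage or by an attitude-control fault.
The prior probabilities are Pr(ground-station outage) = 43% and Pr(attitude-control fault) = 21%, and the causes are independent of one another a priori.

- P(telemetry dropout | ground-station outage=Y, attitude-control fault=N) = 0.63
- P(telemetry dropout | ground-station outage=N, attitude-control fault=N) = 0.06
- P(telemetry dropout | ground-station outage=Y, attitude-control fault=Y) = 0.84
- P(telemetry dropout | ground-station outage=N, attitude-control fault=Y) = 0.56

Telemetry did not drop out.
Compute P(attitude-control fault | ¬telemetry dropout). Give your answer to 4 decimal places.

P(¬telemetry dropout) = 0.94×0.57×0.79 + 0.44×0.57×0.21 + 0.37×0.43×0.79 + 0.16×0.43×0.21 = 0.423282 + 0.052668 + 0.125689 + 0.014448 = 0.616087
Of this, 0.067116 comes from 0.052668 + 0.014448 (the attitude-control fault=true cases).
Hence the posterior is 0.067116/0.616087 ≈ 0.1089.

P(attitude-control fault | ¬telemetry dropout) ≈ 0.1089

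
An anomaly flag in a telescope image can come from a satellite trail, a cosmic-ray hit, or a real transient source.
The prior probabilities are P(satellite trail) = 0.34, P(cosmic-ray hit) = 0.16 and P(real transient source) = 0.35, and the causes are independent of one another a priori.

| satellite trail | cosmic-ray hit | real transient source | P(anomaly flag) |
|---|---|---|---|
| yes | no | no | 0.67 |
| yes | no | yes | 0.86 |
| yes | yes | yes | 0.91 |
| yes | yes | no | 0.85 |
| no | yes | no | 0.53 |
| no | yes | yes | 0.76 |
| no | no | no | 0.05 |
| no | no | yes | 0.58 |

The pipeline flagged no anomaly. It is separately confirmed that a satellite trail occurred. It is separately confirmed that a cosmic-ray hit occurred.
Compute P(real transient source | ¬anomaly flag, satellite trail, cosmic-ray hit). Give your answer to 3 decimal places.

Enumerate both values of real transient source and weight by the priors:
  P(¬anomaly flag | satellite trail, cosmic-ray hit) = 0.15*0.65 + 0.09*0.35
        = 0.097500 + 0.031500 = 0.129000
The terms with real transient source present sum to 0.031500, so
  P(real transient source | ¬anomaly flag, satellite trail, cosmic-ray hit) = 0.031500 / 0.129000 ≈ 0.244

P(real transient source | ¬anomaly flag, satellite trail, cosmic-ray hit) ≈ 0.244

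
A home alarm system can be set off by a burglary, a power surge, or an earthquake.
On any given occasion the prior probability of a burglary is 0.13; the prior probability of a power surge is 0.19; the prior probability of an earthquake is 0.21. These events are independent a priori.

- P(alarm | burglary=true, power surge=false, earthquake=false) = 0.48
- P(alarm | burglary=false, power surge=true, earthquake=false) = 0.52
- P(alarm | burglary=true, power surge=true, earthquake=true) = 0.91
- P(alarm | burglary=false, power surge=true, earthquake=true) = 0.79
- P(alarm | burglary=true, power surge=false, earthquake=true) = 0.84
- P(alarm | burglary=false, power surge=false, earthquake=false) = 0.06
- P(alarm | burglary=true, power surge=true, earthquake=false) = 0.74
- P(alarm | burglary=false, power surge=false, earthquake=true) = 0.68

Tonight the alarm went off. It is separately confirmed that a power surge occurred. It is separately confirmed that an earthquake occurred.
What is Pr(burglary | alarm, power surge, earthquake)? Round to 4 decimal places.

Pr(burglary | alarm, power surge, earthquake) ≈ 0.1468

Numerator (weight on configurations with burglary): 0.91·0.13 = 0.118300
The normalizing constant is 0.79·0.87 + 0.91·0.13 = 0.805600
P(burglary | alarm, power surge, earthquake) = 0.118300/0.805600 ≈ 0.1468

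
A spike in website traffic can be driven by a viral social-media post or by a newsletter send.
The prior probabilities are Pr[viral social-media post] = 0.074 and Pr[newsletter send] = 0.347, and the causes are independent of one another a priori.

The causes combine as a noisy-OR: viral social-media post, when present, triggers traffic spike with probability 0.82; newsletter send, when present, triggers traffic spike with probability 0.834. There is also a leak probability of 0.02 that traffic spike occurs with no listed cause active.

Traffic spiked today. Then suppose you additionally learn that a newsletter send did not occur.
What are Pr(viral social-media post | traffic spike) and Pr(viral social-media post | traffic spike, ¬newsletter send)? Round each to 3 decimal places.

Pr(viral social-media post | traffic spike) ≈ 0.187; Pr(viral social-media post | traffic spike, ¬newsletter send) ≈ 0.767

Under noisy-OR, P(traffic spike | causes) = 1 − (1−0.02)·∏(1−qᵢ) over the active causes.
Weight on viral social-media post=true, given the evidence: 0.039798 + 0.024926 = 0.064724
Denominator P(traffic spike): 0.02·0.926·0.653 + 0.83732·0.926·0.347 + 0.8236·0.074·0.653 + 0.970718·0.074·0.347 = 0.345867
P(viral social-media post | traffic spike) = 0.064724/0.345867 ≈ 0.187

Now also conditioning on newsletter send≠true:
P(traffic spike | ¬newsletter send) = 0.02·0.926 + 0.8236·0.074 = 0.018520 + 0.060946 = 0.079466
Of this, 0.060946 comes from 0.8236·0.074 (the viral social-media post=true cases).
P(viral social-media post | traffic spike, ¬newsletter send) = 0.060946 / 0.079466 ≈ 0.767
With newsletter send excluded, viral social-media post must carry more of the explanatory weight for the traffic spike.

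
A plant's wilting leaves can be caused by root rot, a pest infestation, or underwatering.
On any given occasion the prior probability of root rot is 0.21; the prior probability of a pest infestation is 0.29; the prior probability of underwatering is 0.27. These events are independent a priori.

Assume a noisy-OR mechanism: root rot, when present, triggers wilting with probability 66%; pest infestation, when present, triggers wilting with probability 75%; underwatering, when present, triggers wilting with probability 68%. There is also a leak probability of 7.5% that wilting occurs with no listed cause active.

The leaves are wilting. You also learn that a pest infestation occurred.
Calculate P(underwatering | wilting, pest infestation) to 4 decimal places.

P(underwatering | wilting, pest infestation) ≈ 0.3019

Under noisy-OR, P(wilting | causes) = 1 − (1−0.075)·∏(1−qᵢ) over the active causes.
Weight on underwatering=true, given the evidence: 0.197516 + 0.055273 = 0.252789
The normalizing constant is 0.76875·0.79·0.73 + 0.926·0.79·0.27 + 0.921375·0.21·0.73 + 0.97484·0.21·0.27 = 0.837374
Posterior = 0.252789 / 0.837374 ≈ 0.3019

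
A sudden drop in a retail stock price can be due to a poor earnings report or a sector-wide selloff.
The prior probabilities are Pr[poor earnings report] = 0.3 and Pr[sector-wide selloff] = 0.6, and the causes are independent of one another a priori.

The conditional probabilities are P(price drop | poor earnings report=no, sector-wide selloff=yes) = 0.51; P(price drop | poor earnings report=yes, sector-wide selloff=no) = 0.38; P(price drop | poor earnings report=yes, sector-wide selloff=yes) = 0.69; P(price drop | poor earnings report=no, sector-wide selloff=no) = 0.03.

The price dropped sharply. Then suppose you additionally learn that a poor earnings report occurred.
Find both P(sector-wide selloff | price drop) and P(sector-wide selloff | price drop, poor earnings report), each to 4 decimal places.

P(sector-wide selloff | price drop) ≈ 0.8624; P(sector-wide selloff | price drop, poor earnings report) ≈ 0.7314

Weight on sector-wide selloff=true, given the evidence: 0.214200 + 0.124200 = 0.338400
The normalizing constant is 0.03×0.7×0.4 + 0.51×0.7×0.6 + 0.38×0.3×0.4 + 0.69×0.3×0.6 = 0.392400
Posterior = 0.338400 / 0.392400 ≈ 0.8624

Now also conditioning on poor earnings report=true:
P(price drop | poor earnings report) = 0.38*0.4 + 0.69*0.6 = 0.152000 + 0.414000 = 0.566000
The sector-wide selloff-present share is 0.69*0.6 = 0.414000.
So P(sector-wide selloff | price drop, poor earnings report) = 0.414000/0.566000 ≈ 0.7314.
Conditioning on poor earnings report lowers the posterior on sector-wide selloff: the classic explaining-away effect in a common-effect structure.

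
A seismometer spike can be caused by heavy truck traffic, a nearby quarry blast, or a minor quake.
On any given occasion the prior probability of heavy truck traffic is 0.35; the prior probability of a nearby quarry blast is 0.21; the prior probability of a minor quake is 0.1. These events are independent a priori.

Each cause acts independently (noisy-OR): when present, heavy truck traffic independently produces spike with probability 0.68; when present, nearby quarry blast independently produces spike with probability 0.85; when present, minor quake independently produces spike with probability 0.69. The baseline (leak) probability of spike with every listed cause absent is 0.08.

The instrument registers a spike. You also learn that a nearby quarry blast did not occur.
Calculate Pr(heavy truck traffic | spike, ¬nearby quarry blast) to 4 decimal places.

Under noisy-OR, P(spike | causes) = 1 − (1−0.08)·∏(1−qᵢ) over the active causes.
P(spike | ¬nearby quarry blast) = 0.08·0.65·0.9 + 0.7148·0.65·0.1 + 0.7056·0.35·0.9 + 0.908736·0.35·0.1 = 0.046800 + 0.046462 + 0.222264 + 0.031806 = 0.347332
Of this, 0.254070 comes from 0.222264 + 0.031806 (the heavy truck traffic=true cases).
Hence the posterior is 0.254070/0.347332 ≈ 0.7315.

Pr(heavy truck traffic | spike, ¬nearby quarry blast) ≈ 0.7315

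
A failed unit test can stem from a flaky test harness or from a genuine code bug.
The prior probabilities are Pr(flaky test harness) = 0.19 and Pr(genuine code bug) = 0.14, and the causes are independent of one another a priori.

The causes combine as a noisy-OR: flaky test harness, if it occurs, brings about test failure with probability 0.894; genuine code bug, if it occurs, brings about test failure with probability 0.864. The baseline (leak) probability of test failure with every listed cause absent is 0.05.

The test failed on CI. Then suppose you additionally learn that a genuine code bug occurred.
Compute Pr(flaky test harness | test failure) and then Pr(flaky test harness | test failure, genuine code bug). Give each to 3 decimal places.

Pr(flaky test harness | test failure) ≈ 0.565; Pr(flaky test harness | test failure, genuine code bug) ≈ 0.210

Under noisy-OR, P(test failure | causes) = 1 − (1−0.05)·∏(1−qᵢ) over the active causes.
P(test failure) = 0.05*0.81*0.86 + 0.8708*0.81*0.14 + 0.8993*0.19*0.86 + 0.986305*0.19*0.14 = 0.034830 + 0.098749 + 0.146946 + 0.026236 = 0.306761
Restricting to configurations with flaky test harness present: 0.146946 + 0.026236 = 0.173182.
P(flaky test harness | test failure) = 0.173182 / 0.306761 ≈ 0.565

With the extra evidence:
P(test failure | genuine code bug) = 0.8708*0.81 + 0.986305*0.19 = 0.705348 + 0.187398 = 0.892746
The flaky test harness-present share is 0.986305*0.19 = 0.187398.
Hence the posterior is 0.187398/0.892746 ≈ 0.210.
The drop from 0.565 to 0.210 is the explaining-away (discounting) effect.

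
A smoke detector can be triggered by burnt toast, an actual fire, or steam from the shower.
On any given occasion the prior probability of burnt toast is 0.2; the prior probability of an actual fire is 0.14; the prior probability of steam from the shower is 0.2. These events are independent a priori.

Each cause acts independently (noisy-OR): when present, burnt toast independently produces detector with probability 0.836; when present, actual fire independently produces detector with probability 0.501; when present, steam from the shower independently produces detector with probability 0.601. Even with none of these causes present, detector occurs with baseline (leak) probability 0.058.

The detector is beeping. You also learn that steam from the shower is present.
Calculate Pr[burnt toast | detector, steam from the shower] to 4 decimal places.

Under noisy-OR, P(detector | causes) = 1 − (1−0.058)·∏(1−qᵢ) over the active causes.
Enumerate the 4 (burnt toast, actual fire) configurations and weight by the priors:
  P(detector | steam from the shower) = 0.624142×0.8×0.86 + 0.812447×0.8×0.14 + 0.938359×0.2×0.86 + 0.969241×0.2×0.14
        = 0.429410 + 0.090994 + 0.161398 + 0.027139 = 0.708941
The terms with burnt toast present sum to 0.188537, so
  P(burnt toast | detector, steam from the shower) = 0.188537 / 0.708941 ≈ 0.2659

Pr[burnt toast | detector, steam from the shower] ≈ 0.2659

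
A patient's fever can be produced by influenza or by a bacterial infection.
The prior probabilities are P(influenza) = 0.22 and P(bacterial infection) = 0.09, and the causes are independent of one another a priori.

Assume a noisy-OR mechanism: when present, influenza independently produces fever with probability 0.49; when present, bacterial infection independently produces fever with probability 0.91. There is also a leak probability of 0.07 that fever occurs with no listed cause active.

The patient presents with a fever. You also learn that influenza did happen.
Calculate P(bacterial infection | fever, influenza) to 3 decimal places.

Under noisy-OR, P(fever | causes) = 1 − (1−0.07)·∏(1−qᵢ) over the active causes.
By total probability over both values of bacterial infection:
  P(fever | influenza) = 0.5257×0.91 + 0.957313×0.09
        = 0.478387 + 0.086158 = 0.564545
Configurations with bacterial infection contribute 0.086158, so
  P(bacterial infection | fever, influenza) = 0.086158 / 0.564545 ≈ 0.153

P(bacterial infection | fever, influenza) ≈ 0.153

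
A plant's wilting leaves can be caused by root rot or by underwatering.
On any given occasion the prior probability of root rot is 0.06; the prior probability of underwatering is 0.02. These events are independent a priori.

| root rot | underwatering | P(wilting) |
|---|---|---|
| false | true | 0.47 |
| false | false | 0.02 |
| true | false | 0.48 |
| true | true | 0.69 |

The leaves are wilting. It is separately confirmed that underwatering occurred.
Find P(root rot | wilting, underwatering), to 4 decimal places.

P(wilting | underwatering) = 0.47·0.94 + 0.69·0.06 = 0.441800 + 0.041400 = 0.483200
Of this, 0.041400 comes from 0.69·0.06 (the root rot=true cases).
P(root rot | wilting, underwatering) = 0.041400 / 0.483200 ≈ 0.0857

P(root rot | wilting, underwatering) ≈ 0.0857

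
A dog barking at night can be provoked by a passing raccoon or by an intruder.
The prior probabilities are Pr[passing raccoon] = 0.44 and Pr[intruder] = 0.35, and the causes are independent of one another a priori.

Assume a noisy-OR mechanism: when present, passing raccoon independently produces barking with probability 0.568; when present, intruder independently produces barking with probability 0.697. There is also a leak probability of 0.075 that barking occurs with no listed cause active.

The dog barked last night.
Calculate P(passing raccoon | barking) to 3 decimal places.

Under noisy-OR, P(barking | causes) = 1 − (1−0.075)·∏(1−qᵢ) over the active causes.
P(barking) = 0.075×0.56×0.65 + 0.719725×0.56×0.35 + 0.6004×0.44×0.65 + 0.878921×0.44×0.35 = 0.027300 + 0.141066 + 0.171714 + 0.135354 = 0.475434
Of this, 0.307068 comes from 0.171714 + 0.135354 (the passing raccoon=true cases).
So P(passing raccoon | barking) = 0.307068/0.475434 ≈ 0.646.

P(passing raccoon | barking) ≈ 0.646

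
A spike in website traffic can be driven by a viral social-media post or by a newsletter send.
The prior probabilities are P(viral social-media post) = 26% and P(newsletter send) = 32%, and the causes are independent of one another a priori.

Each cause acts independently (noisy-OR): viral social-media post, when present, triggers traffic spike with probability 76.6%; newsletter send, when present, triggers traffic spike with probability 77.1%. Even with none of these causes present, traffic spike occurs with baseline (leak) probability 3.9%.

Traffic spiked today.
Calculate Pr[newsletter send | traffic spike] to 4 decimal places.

Pr[newsletter send | traffic spike] ≈ 0.6272

Under noisy-OR, P(traffic spike | causes) = 1 − (1−0.039)·∏(1−qᵢ) over the active causes.
P(traffic spike) = 0.039*0.74*0.68 + 0.779931*0.74*0.32 + 0.775126*0.26*0.68 + 0.948504*0.26*0.32 = 0.019625 + 0.184688 + 0.137042 + 0.078916 = 0.420271
The newsletter send-present share is 0.184688 + 0.078916 = 0.263604.
So P(newsletter send | traffic spike) = 0.263604/0.420271 ≈ 0.6272.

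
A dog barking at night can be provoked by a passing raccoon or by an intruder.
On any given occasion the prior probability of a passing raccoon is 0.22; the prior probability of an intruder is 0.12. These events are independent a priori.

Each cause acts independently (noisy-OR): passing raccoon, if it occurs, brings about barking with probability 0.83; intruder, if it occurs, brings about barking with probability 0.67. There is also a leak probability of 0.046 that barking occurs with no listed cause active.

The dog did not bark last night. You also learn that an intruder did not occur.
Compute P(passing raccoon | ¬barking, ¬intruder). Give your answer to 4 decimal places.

Under noisy-OR, P(barking | causes) = 1 − (1−0.046)·∏(1−qᵢ) over the active causes.
Enumerate both values of passing raccoon and weight by the priors:
  P(¬barking | ¬intruder) = 0.954·0.78 + 0.16218·0.22
        = 0.744120 + 0.035680 = 0.779800
Keeping only the passing raccoon-present terms gives 0.035680, so
  P(passing raccoon | ¬barking, ¬intruder) = 0.035680 / 0.779800 ≈ 0.0458

P(passing raccoon | ¬barking, ¬intruder) ≈ 0.0458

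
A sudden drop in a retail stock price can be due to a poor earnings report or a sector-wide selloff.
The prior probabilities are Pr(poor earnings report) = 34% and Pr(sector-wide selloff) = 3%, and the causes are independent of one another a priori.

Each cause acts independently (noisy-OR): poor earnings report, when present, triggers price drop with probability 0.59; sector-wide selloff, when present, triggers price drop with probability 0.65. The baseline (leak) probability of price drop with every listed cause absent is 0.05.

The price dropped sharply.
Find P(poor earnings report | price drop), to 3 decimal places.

Under noisy-OR, P(price drop | causes) = 1 − (1−0.05)·∏(1−qᵢ) over the active causes.
Sum P(price drop|·) weighted by the priors over the 4 (poor earnings report, sector-wide selloff) configurations:
  P(price drop) = 0.05*0.66*0.97 + 0.6675*0.66*0.03 + 0.6105*0.34*0.97 + 0.863675*0.34*0.03
        = 0.032010 + 0.013216 + 0.201343 + 0.008809 = 0.255378
Keeping only the poor earnings report-present terms gives 0.210152, so
  P(poor earnings report | price drop) = 0.210152 / 0.255378 ≈ 0.823

P(poor earnings report | price drop) ≈ 0.823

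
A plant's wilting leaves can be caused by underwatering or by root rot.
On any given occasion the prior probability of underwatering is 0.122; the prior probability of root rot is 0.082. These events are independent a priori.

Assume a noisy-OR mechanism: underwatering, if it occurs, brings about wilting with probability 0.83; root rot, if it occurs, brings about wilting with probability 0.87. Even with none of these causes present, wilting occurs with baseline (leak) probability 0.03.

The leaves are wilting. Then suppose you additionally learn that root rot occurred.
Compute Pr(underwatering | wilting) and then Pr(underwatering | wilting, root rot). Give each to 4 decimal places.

Pr(underwatering | wilting) ≈ 0.5426; Pr(underwatering | wilting, root rot) ≈ 0.1346

Under noisy-OR, P(wilting | causes) = 1 − (1−0.03)·∏(1−qᵢ) over the active causes.
Numerator (weight on configurations with underwatering): 0.093528 + 0.009790 = 0.103318
The normalizing constant is 0.03·0.878·0.918 + 0.8739·0.878·0.082 + 0.8351·0.122·0.918 + 0.978563·0.122·0.082 = 0.190415
P(underwatering | wilting) = 0.103318/0.190415 ≈ 0.5426

With the extra evidence:
Enumerate both values of underwatering and weight by the priors:
  P(wilting | root rot) = 0.8739×0.878 + 0.978563×0.122
        = 0.767284 + 0.119385 = 0.886669
The terms with underwatering present sum to 0.119385, so
  P(underwatering | wilting, root rot) = 0.119385 / 0.886669 ≈ 0.1346
Conditioning on root rot lowers the posterior on underwatering: the classic explaining-away effect in a common-effect structure.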